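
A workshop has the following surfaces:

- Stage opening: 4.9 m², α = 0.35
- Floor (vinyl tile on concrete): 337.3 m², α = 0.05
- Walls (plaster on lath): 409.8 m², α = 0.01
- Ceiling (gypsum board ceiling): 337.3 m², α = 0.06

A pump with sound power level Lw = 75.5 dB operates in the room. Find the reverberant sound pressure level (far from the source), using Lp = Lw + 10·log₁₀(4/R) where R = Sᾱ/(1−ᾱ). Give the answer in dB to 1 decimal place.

65.0 dB

Σ(Sᵢαᵢ) = 4.9×0.35 + 337.3×0.05 + 409.8×0.01 + 337.3×0.06 = 42.916; total area S = 1089.3 m².
ᾱ = 0.0394, so room constant R = A/(1−ᾱ) = 44.676 m².
Lp = 75.5 + 10·log₁₀(4/44.676) = 75.5 + (-10.48) = 65.0 dB.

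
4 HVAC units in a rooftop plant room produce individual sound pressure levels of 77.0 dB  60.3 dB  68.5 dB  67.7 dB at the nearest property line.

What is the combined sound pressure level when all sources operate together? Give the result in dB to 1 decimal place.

Sum in the linear (power) domain: Σ 10^(Lᵢ/10) = 10^(77.0/10) + 10^(60.3/10) + 10^(68.5/10) + 10^(67.7/10) = 6.416e+07.
Combined level = 10 log₁₀(6.416e+07) = 78.1 dB.

78.1 dB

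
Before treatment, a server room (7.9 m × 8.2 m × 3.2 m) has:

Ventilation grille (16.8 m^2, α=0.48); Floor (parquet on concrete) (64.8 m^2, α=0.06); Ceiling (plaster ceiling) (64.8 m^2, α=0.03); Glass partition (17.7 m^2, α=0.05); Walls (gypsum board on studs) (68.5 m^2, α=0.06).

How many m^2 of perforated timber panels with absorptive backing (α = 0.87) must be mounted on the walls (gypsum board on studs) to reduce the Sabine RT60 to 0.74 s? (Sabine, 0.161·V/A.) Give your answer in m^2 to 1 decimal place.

Total absorption A₁ = 16.8*0.48 + 64.8*0.06 + 64.8*0.03 + 17.7*0.05 + 68.5*0.06
  = 8.064 + 3.888 + 1.944 + 0.885 + 4.110 = 18.891 m^2 sabins.
Required A₂ = 0.161·207.296/0.74 = 45.101 sabins.
ΔA needed = 45.101 − 18.891 = 26.210 sabins.
Each m^2 of panel replacing the walls (gypsum board on studs) adds (0.87 − 0.06) = 0.81 sabins.
Area = ΔA/Δα = 26.210/0.81 = 32.4 m^2.

32.4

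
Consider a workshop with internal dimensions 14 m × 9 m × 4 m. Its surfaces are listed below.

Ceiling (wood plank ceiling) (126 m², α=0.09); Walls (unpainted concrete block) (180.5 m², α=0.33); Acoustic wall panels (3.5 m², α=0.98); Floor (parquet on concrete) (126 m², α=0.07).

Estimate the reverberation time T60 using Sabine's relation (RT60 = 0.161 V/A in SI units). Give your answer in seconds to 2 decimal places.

Total absorption A = 126×0.09 + 180.5×0.33 + 3.5×0.98 + 126×0.07
  = 11.340 + 59.565 + 3.430 + 8.820 = 83.155 m² sabins.
Room volume: 504 m³.
Sabine: RT60 = 0.161 × 504 / 83.155 = 0.98 s.

0.98 sec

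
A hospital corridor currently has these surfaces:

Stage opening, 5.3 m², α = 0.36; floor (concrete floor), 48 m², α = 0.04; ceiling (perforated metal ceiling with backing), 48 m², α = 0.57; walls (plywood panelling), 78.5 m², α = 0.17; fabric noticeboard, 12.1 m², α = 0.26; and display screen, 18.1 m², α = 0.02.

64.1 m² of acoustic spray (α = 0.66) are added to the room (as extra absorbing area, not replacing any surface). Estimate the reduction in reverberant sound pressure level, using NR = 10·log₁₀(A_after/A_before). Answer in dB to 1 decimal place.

2.7 dB

Equivalent absorption area: A_before = 5.3*0.36 + 48*0.04 + 48*0.57 + 78.5*0.17 + 12.1*0.26 + 18.1*0.02 = 48.041 m².
Treatment contributes 64.1·0.66 = 42.306 sabins.
New total A_after = 90.347 sabins.
NR = 10·log₁₀(90.347/48.041) = 2.7 dB.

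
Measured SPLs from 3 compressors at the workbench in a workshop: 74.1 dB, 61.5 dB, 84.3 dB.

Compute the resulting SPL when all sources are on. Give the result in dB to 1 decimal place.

Converting to relative power and adding: 10^(74.1/10) + 10^(61.5/10) + 10^(84.3/10) = 2.963e+08.
L_total = 10·log₁₀(2.963e+08) = 84.7 dB.

84.7 dB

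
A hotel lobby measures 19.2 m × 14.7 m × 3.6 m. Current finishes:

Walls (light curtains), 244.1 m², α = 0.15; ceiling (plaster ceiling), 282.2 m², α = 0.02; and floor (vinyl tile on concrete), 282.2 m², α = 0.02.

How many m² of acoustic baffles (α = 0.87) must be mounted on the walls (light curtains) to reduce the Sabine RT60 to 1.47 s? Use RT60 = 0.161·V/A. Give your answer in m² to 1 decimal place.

Equivalent absorption area: A₁ = 244.1×0.15 + 282.2×0.02 + 282.2×0.02 = 47.903 m².
V = 1016.064 m³. Target absorption A₂ = 0.161 × 1016.064 / 1.47 = 111.283 sabins.
Absorption to add: 111.283 − 47.903 = 63.380 sabins.
Each m² of panel replacing the walls (light curtains) adds (0.87 − 0.15) = 0.72 sabins.
Panel area = 63.380 / 0.72 = 88.0 m².

88.0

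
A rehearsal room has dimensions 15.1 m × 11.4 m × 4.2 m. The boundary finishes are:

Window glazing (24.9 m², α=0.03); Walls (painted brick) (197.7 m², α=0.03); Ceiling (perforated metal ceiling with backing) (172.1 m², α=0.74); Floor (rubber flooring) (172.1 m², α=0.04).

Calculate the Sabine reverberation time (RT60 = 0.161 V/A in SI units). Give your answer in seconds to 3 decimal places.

Summing Sᵢαᵢ: 0.747 + 5.931 + 127.354 + 6.884 → A = 140.916 sabins.
Volume V = 15.1 × 11.4 × 4.2 = 722.988 m³.
Sabine: RT60 = 0.161 × 722.988 / 140.916 = 0.826 s.

0.826 seconds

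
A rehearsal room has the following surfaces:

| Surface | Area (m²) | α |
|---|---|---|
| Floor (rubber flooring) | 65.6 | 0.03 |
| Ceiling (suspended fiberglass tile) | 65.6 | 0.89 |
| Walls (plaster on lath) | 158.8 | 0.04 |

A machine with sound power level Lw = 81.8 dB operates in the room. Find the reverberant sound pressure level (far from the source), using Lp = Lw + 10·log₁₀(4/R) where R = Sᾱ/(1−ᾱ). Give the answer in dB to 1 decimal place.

Σ(Sᵢαᵢ) = 65.6×0.03 + 65.6×0.89 + 158.8×0.04 = 66.704; total area S = 290.0 m².
ᾱ = 66.704/290.0 = 0.2300; R = Sᾱ/(1−ᾱ) = 66.704/(1−0.2300) = 86.629 m².
Lp = 81.8 + 10·log₁₀(4/86.629) = 81.8 + (-13.36) = 68.4 dB.

68.4 dB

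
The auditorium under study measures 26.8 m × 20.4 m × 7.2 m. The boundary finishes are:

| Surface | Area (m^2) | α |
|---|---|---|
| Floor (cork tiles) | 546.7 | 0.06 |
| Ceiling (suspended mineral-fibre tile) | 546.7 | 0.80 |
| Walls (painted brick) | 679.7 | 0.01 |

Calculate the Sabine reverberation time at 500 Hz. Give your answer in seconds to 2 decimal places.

Equivalent absorption area: A = 546.7·0.06 + 546.7·0.80 + 679.7·0.01 = 476.959 m^2.
V = 26.8·20.4·7.2 = 3936.384 m³.
RT60 = 0.161 · V / A = 0.161 × 3936.384 / 476.959 = 1.33 s.

1.33 s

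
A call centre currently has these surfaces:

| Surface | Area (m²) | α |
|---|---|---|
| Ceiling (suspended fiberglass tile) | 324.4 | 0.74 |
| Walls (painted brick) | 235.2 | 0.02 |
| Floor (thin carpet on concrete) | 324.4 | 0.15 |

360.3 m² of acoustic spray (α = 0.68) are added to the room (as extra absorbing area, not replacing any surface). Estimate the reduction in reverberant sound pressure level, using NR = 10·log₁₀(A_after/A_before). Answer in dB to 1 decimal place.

Summing Sᵢαᵢ: 240.056 + 4.704 + 48.660 → A_before = 293.420 sabins.
Added absorption = 360.3 × 0.68 = 245.004 sabins.
New total A_after = 538.424 sabins.
Reduction = 10 log₁₀(A_after/A_before) = 10 log₁₀(1.8350) = 2.6 dB.

2.6 dB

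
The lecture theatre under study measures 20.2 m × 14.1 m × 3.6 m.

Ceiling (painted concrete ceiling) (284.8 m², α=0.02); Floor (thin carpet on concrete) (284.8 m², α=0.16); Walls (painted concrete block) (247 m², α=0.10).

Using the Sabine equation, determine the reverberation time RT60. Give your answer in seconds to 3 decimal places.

2.173 sec

Summing Sᵢαᵢ: 5.696 + 45.568 + 24.700 → A = 75.964 sabins.
Room volume: 1025.352 m³.
T = 0.161 V/A = 0.161·1025.352/75.964 = 2.173 s.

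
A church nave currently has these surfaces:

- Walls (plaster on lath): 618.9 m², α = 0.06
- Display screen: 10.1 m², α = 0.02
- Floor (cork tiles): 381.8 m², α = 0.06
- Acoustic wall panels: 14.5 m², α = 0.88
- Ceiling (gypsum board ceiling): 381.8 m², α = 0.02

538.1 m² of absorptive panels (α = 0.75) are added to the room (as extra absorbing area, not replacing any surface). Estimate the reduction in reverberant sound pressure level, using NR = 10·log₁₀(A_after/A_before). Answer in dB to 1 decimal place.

Equivalent absorption area: A_before = 618.9·0.06 + 10.1·0.02 + 381.8·0.06 + 14.5·0.88 + 381.8·0.02 = 80.640 m².
Treatment contributes 538.1·0.75 = 403.575 sabins.
New total A_after = 484.215 sabins.
Reduction = 10 log₁₀(A_after/A_before) = 10 log₁₀(6.0047) = 7.8 dB.

7.8 dB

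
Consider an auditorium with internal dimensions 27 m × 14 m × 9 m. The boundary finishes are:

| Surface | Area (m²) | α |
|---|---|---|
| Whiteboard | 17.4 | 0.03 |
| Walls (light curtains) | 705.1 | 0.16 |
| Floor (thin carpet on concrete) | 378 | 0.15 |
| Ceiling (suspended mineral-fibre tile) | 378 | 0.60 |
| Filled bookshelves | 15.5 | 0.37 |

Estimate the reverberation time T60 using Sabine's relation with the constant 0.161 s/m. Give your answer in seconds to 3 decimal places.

1.361 s

Summing Sᵢαᵢ: 0.522 + 112.816 + 56.700 + 226.800 + 5.735 → A = 402.573 sabins.
V = 27·14·9 = 3402 m³.
Sabine: RT60 = 0.161 × 3402 / 402.573 = 1.361 s.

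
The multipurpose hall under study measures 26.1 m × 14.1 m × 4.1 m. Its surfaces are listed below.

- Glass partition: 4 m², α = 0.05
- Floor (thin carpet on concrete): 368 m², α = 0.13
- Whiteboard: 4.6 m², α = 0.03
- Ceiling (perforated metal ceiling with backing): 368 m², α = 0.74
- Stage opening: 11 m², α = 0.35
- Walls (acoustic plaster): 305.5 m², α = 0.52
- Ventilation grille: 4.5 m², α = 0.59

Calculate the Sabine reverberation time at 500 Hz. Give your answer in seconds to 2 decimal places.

Summing Sᵢαᵢ: 0.200 + 47.840 + 0.138 + 272.320 + 3.850 + 158.860 + 2.655 → A = 485.863 sabins.
Room volume: 1508.841 m³.
RT60 = 0.161 · V / A = 0.161 × 1508.841 / 485.863 = 0.50 s.

0.50 s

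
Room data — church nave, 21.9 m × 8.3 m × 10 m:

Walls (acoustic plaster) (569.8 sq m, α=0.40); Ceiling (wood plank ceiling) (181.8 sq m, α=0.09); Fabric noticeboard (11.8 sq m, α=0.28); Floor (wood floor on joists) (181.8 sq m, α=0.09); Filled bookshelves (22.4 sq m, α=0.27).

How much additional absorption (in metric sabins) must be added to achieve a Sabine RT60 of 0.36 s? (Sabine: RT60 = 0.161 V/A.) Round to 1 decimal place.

Summing Sᵢαᵢ: 227.920 + 16.362 + 3.304 + 16.362 + 6.048 → A₁ = 269.996 sabins.
V = 1817.7 m³. Required absorption A₂ = 0.161 × 1817.7 / 0.36 = 812.916 sabins.
Additional absorption ΔA = 812.916 − 269.996 = 542.9 sabins.

542.9 sabins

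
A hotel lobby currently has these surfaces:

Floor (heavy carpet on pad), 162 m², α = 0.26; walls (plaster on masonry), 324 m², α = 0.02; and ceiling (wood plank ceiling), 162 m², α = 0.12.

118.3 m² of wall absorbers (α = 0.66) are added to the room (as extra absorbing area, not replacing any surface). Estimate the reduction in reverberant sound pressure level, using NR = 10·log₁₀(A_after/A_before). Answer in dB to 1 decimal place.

Equivalent absorption area: A_before = 162×0.26 + 324×0.02 + 162×0.12 = 68.040 m².
Added absorption = 118.3 × 0.66 = 78.078 sabins.
A_after = 68.040 + 78.078 = 146.118 sabins.
NR = 10·log₁₀(146.118/68.040) = 3.3 dB.

3.3 dB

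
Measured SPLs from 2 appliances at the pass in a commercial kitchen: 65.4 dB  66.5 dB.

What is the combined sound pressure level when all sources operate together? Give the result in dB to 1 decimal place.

Sum in the linear (power) domain: Σ 10^(Lᵢ/10) = 10^(65.4/10) + 10^(66.5/10) = 7.934e+06.
Combined level = 10 log₁₀(7.934e+06) = 69.0 dB.

69.0 dB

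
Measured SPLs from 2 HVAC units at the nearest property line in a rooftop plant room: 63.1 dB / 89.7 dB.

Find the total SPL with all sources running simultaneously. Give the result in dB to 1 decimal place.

89.7 dB

Σ 10^(Lᵢ/10) = 9.353e+08.
Back to dB: 10·log₁₀ Σ = 89.7 dB.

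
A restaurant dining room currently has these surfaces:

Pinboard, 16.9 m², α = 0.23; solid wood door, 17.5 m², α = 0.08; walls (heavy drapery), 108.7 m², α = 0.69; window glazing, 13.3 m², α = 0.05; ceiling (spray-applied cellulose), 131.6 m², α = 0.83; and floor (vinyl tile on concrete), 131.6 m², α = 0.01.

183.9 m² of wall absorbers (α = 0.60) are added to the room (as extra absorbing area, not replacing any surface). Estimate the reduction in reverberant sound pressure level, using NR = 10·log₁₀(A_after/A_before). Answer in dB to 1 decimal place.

Summing Sᵢαᵢ: 3.887 + 1.400 + 75.003 + 0.665 + 109.228 + 1.316 → A_before = 191.499 sabins.
Treatment contributes 183.9·0.60 = 110.340 sabins.
A_after = 191.499 + 110.340 = 301.839 sabins.
NR = 10·log₁₀(301.839/191.499) = 2.0 dB.

2.0 dB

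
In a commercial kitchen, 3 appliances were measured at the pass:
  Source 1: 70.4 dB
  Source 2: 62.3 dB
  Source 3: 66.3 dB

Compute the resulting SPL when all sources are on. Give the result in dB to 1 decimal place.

72.3 dB

Converting to relative power and adding: 10^(70.4/10) + 10^(62.3/10) + 10^(66.3/10) = 1.693e+07.
Combined level = 10 log₁₀(1.693e+07) = 72.3 dB.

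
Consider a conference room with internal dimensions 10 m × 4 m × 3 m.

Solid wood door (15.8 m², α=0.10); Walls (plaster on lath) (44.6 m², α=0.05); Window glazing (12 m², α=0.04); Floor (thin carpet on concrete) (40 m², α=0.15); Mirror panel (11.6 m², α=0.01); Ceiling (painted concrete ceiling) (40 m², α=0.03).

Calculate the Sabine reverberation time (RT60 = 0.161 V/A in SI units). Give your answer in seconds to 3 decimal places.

Equivalent absorption area: A = 15.8×0.10 + 44.6×0.05 + 12×0.04 + 40×0.15 + 11.6×0.01 + 40×0.03 = 11.606 m².
V = 10·4·3 = 120 m³.
T = 0.161 V/A = 0.161·120/11.606 = 1.665 s.

1.665 sec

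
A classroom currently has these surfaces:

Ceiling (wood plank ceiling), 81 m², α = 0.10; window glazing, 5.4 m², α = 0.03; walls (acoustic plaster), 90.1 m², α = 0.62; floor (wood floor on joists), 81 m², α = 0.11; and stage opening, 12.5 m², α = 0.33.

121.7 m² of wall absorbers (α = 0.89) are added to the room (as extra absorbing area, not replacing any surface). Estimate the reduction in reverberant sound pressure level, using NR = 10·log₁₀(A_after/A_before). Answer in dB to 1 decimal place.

3.8 dB

A_before = Σ Sᵢαᵢ = 81·0.10 + 5.4·0.03 + 90.1·0.62 + 81·0.11 + 12.5·0.33 = 77.159 sabins.
Added absorption = 121.7 × 0.89 = 108.313 sabins.
New total A_after = 185.472 sabins.
Reduction = 10 log₁₀(A_after/A_before) = 10 log₁₀(2.4038) = 3.8 dB.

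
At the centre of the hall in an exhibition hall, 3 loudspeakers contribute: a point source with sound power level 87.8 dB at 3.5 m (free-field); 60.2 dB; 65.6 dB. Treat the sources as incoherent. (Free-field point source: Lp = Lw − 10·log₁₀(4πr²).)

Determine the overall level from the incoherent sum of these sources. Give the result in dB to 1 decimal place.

Source at 3.5 m: Lp = 87.8 − 10·log₁₀(4π·3.5²) = 87.8 − 10·log₁₀(153.938) = 65.9 dB.
Converting to relative power and adding: 10^(65.9/10) + 10^(60.2/10) + 10^(65.6/10) = 8.568e+06.
Back to dB: 10·log₁₀ Σ = 69.3 dB.

69.3 dB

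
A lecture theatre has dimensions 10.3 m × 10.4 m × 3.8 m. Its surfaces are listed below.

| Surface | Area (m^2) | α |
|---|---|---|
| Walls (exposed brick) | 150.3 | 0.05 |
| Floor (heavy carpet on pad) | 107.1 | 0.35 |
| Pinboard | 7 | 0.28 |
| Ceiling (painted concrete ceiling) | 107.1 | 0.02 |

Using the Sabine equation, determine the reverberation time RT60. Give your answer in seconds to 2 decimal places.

1.33 seconds

A = Σ Sᵢαᵢ = 150.3·0.05 + 107.1·0.35 + 7·0.28 + 107.1·0.02 = 49.102 sabins.
Room volume: 407.056 m³.
T = 0.161 V/A = 0.161·407.056/49.102 = 1.33 s.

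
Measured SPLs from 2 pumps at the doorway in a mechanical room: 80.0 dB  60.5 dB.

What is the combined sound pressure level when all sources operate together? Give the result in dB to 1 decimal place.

80.0 dB

Converting to relative power and adding: 10^(80.0/10) + 10^(60.5/10) = 1.011e+08.
Back to dB: 10·log₁₀ Σ = 80.0 dB.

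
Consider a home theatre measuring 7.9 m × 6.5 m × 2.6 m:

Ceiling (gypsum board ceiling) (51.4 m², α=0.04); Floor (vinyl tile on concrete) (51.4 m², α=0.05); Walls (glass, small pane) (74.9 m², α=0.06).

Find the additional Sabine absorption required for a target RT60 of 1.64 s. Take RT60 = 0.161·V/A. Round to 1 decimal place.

4.0 sabins

A₁ = Σ Sᵢαᵢ = 51.4·0.04 + 51.4·0.05 + 74.9·0.06 = 9.120 sabins.
For T = 1.64 s, need A₂ = 0.161·V/T = 0.161·133.51/1.64 = 13.107 sabins.
ΔA = A₂ − A₁ = 13.107 − 9.120 = 4.0 sabins.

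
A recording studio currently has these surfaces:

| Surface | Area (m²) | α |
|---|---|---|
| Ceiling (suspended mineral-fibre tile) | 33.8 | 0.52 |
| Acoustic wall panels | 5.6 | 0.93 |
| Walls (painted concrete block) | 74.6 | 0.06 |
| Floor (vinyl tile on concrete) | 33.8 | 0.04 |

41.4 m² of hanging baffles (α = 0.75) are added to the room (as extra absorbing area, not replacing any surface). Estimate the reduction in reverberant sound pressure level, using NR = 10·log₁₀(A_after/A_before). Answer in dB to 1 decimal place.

3.2 dB

Total absorption A_before = 33.8×0.52 + 5.6×0.93 + 74.6×0.06 + 33.8×0.04
  = 17.576 + 5.208 + 4.476 + 1.352 = 28.612 m² sabins.
Treatment contributes 41.4·0.75 = 31.050 sabins.
New total A_after = 59.662 sabins.
NR = 10·log₁₀(59.662/28.612) = 3.2 dB.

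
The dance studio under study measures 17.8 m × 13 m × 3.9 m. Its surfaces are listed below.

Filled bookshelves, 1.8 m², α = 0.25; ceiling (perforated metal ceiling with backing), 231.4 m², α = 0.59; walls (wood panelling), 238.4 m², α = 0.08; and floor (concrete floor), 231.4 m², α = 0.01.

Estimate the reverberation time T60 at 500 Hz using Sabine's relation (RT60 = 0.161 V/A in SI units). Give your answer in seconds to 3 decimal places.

0.917 s

Summing Sᵢαᵢ: 0.450 + 136.526 + 19.072 + 2.314 → A = 158.362 sabins.
Room volume: 902.46 m³.
Sabine: RT60 = 0.161 × 902.46 / 158.362 = 0.917 s.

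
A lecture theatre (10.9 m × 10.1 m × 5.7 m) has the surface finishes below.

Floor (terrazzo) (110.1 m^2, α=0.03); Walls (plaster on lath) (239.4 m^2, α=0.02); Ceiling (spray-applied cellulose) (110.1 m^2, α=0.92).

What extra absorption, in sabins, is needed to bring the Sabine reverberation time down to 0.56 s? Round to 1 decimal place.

71.0 sabins

Equivalent absorption area: A₁ = 110.1·0.03 + 239.4·0.02 + 110.1·0.92 = 109.383 m^2.
V = 627.513 m³. Required absorption A₂ = 0.161 × 627.513 / 0.56 = 180.410 sabins.
Shortfall: 180.410 − 109.383 = 71.0 sabins.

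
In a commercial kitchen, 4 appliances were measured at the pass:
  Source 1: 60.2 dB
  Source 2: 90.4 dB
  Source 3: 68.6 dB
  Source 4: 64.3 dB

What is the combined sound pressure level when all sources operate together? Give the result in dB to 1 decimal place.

90.4 dB

Converting to relative power and adding: 10^(60.2/10) + 10^(90.4/10) + 10^(68.6/10) + 10^(64.3/10) = 1.107e+09.
Back to dB: 10·log₁₀ Σ = 90.4 dB.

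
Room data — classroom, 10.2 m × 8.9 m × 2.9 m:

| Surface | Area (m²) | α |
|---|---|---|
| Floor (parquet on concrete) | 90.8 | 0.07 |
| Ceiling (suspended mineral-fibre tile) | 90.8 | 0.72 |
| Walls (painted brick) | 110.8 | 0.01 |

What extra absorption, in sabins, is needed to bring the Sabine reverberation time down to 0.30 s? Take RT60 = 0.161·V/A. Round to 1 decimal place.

68.4 sabins

Summing Sᵢαᵢ: 6.356 + 65.376 + 1.108 → A₁ = 72.840 sabins.
V = 263.262 m³. Required absorption A₂ = 0.161 × 263.262 / 0.30 = 141.284 sabins.
ΔA = A₂ − A₁ = 141.284 − 72.840 = 68.4 sabins.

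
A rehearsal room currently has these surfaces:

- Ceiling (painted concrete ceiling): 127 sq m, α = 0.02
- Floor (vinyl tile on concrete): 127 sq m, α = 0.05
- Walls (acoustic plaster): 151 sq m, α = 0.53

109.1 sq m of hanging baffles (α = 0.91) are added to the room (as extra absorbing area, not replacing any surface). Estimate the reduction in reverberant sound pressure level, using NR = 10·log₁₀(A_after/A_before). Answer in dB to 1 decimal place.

3.3 dB

Total absorption A_before = 127*0.02 + 127*0.05 + 151*0.53
  = 2.540 + 6.350 + 80.030 = 88.920 sq m sabins.
Treatment contributes 109.1·0.91 = 99.281 sabins.
New total A_after = 188.201 sabins.
NR = 10·log₁₀(188.201/88.920) = 3.3 dB.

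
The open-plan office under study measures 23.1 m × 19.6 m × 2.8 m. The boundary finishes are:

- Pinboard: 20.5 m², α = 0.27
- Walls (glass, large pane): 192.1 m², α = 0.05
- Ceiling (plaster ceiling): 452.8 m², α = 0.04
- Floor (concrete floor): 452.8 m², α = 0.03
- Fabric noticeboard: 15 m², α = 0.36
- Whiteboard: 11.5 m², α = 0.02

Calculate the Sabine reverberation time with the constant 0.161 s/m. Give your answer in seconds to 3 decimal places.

3.890 sec

Equivalent absorption area: A = 20.5×0.27 + 192.1×0.05 + 452.8×0.04 + 452.8×0.03 + 15×0.36 + 11.5×0.02 = 52.466 m².
V = 23.1·19.6·2.8 = 1267.728 m³.
RT60 = 0.161 · V / A = 0.161 × 1267.728 / 52.466 = 3.890 s.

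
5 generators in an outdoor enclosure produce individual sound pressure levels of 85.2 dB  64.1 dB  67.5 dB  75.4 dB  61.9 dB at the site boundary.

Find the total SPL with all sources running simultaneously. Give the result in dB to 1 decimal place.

Sum in the linear (power) domain: Σ 10^(Lᵢ/10) = 10^(85.2/10) + 10^(64.1/10) + 10^(67.5/10) + 10^(75.4/10) + 10^(61.9/10) = 3.755e+08.
Back to dB: 10·log₁₀ Σ = 85.7 dB.

85.7 dB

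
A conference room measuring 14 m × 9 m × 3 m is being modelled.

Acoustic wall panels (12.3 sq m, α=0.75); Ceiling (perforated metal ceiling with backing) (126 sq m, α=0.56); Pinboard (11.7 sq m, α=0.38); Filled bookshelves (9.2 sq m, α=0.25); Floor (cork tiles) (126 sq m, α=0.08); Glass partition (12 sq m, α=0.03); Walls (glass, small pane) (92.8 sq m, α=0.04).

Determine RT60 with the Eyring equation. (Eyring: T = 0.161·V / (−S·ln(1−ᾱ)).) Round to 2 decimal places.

0.52 s

Total surface area S = 12.3 + 126 + 11.7 + 9.2 + 126 + 12 + 92.8 = 390.0 sq m.
Absorption A = 12.3·0.75 + 126·0.56 + 11.7·0.38 + 9.2·0.25 + 126·0.08 + 12·0.03 + 92.8·0.04 = 100.683 sabins.
ᾱ = 100.683 / 390.0 = 0.2582.
Eyring denominator: −S ln(1−ᾱ) = 116.483.
V = 14 × 9 × 3 = 378 m³.
RT60 = 0.161 × 378 / 116.483 = 0.52 s.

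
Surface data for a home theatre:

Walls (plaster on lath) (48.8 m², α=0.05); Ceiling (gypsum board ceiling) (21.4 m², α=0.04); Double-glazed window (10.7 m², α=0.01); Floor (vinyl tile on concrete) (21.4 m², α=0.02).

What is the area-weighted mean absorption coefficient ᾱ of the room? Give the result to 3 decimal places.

S = Σ Sᵢ = 48.8 + 21.4 + 10.7 + 21.4 = 102.3 m².
A = 48.8*0.05 + 21.4*0.04 + 10.7*0.01 + 21.4*0.02 = 3.831 sabins.
ᾱ = A/S = 0.037.

0.037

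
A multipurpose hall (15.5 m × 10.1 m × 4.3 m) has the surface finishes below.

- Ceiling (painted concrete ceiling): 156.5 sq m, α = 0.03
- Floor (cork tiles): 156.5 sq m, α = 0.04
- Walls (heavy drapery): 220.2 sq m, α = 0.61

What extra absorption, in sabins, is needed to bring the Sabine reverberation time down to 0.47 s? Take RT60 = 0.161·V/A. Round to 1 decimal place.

Equivalent absorption area: A₁ = 156.5×0.03 + 156.5×0.04 + 220.2×0.61 = 145.277 sq m.
Target A₂ = 0.161·673.165/0.47 = 230.595 sabins (V = 673.165 m³).
Shortfall: 230.595 − 145.277 = 85.3 sabins.

85.3 sabins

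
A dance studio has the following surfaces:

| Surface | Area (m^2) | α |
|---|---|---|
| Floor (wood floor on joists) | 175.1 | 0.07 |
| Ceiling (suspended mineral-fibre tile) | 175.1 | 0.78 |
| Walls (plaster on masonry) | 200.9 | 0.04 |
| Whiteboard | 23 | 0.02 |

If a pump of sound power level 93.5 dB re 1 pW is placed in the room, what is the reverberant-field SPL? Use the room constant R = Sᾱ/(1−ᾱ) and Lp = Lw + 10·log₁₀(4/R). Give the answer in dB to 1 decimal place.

A = 157.331 sabins; S = 574.1 m^2.
ᾱ = 0.2740, so room constant R = A/(1−ᾱ) = 216.709 m^2.
Lp = Lw + 10 log₁₀(4/R) = 93.5 -17.34 = 76.2 dB.

76.2 dB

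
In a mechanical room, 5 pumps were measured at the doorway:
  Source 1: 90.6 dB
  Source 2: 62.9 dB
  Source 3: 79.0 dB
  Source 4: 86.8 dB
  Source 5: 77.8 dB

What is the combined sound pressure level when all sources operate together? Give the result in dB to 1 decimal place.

Sum in the linear (power) domain: Σ 10^(Lᵢ/10) = 10^(90.6/10) + 10^(62.9/10) + 10^(79.0/10) + 10^(86.8/10) + 10^(77.8/10) = 1.768e+09.
Back to dB: 10·log₁₀ Σ = 92.5 dB.

92.5 dB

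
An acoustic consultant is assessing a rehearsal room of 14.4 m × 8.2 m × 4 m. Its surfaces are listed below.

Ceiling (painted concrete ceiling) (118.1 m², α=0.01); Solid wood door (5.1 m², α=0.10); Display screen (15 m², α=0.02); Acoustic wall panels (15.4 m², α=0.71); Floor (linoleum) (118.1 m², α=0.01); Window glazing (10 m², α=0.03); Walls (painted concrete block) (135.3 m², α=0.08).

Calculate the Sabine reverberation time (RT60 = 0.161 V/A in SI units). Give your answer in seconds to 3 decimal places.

Summing Sᵢαᵢ: 1.181 + 0.510 + 0.300 + 10.934 + 1.181 + 0.300 + 10.824 → A = 25.230 sabins.
Volume V = 14.4 × 8.2 × 4 = 472.32 m³.
Sabine: RT60 = 0.161 × 472.32 / 25.230 = 3.014 s.

3.014 s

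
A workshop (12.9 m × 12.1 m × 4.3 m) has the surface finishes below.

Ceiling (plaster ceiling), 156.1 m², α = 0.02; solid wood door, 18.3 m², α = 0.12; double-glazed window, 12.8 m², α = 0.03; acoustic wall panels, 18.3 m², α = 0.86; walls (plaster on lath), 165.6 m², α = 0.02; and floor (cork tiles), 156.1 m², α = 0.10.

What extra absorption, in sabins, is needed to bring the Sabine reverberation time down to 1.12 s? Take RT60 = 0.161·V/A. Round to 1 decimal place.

Total absorption A₁ = 156.1×0.02 + 18.3×0.12 + 12.8×0.03 + 18.3×0.86 + 165.6×0.02 + 156.1×0.10
  = 3.122 + 2.196 + 0.384 + 15.738 + 3.312 + 15.610 = 40.362 m² sabins.
V = 671.187 m³. Required absorption A₂ = 0.161 × 671.187 / 1.12 = 96.483 sabins.
Shortfall: 96.483 − 40.362 = 56.1 sabins.

56.1 sabins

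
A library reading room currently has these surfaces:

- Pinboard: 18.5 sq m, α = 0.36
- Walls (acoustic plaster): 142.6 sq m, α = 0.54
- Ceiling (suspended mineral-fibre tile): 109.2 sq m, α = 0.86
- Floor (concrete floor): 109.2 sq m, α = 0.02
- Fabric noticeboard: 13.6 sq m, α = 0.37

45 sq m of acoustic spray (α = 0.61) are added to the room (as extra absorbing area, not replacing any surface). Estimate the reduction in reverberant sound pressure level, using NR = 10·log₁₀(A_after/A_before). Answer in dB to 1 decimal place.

Total absorption A_before = 18.5*0.36 + 142.6*0.54 + 109.2*0.86 + 109.2*0.02 + 13.6*0.37
  = 6.660 + 77.004 + 93.912 + 2.184 + 5.032 = 184.792 sq m sabins.
Treatment contributes 45·0.61 = 27.450 sabins.
New total A_after = 212.242 sabins.
NR = 10·log₁₀(212.242/184.792) = 0.6 dB.

0.6 dB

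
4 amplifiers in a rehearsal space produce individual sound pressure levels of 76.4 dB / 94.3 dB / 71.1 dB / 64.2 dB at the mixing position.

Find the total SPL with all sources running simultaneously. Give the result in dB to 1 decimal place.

94.4 dB

Σ 10^(Lᵢ/10) = 2.751e+09.
Combined level = 10 log₁₀(2.751e+09) = 94.4 dB.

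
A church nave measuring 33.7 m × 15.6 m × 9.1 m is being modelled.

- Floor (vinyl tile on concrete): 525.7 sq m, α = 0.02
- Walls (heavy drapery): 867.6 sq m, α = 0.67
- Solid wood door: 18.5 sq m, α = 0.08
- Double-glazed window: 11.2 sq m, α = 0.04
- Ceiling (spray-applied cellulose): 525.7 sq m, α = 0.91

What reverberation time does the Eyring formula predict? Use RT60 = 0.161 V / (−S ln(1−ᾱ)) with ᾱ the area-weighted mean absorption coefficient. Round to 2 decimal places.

Total surface area S = 525.7 + 867.6 + 18.5 + 11.2 + 525.7 = 1948.7 sq m.
Σ(Sᵢαᵢ) = 525.7×0.02 + 867.6×0.67 + 18.5×0.08 + 11.2×0.04 + 525.7×0.91 = 1072.121.
ᾱ = 1072.121 / 1948.7 = 0.5502.
Eyring denominator: −S ln(1−ᾱ) = 1556.918.
V = 33.7 × 15.6 × 9.1 = 4784.052 m³.
RT60 = 0.161 × 4784.052 / 1556.918 = 0.49 s.

0.49 seconds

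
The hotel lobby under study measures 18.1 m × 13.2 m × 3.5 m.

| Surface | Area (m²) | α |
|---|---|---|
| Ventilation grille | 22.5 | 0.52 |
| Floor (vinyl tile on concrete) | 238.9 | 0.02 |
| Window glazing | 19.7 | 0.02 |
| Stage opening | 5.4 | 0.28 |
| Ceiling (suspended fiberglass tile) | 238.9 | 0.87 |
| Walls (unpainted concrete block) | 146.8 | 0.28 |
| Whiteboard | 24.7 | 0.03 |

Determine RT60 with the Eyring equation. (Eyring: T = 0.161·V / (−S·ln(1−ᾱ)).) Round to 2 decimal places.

S = Σ Sᵢ = 696.9 m².
Absorption A = 22.5×0.52 + 238.9×0.02 + 19.7×0.02 + 5.4×0.28 + 238.9×0.87 + 146.8×0.28 + 24.7×0.03 = 268.072 sabins.
ᾱ = 268.072 / 696.9 = 0.3847.
−S·ln(1−ᾱ) = −696.9 × ln(1 − 0.3847) = 338.446.
V = 18.1 × 13.2 × 3.5 = 836.22 m³.
T = 0.161·V/[−S·ln(1−ᾱ)] = 0.161·836.22/338.446 = 0.40 s.

0.40 s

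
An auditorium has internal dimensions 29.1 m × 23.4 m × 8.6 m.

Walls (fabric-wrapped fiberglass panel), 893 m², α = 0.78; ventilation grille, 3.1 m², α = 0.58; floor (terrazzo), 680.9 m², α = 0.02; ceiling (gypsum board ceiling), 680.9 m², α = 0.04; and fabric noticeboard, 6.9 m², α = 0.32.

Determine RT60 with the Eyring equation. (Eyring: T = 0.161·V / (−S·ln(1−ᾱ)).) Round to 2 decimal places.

1.05 s

Total surface area S = 893 + 3.1 + 680.9 + 680.9 + 6.9 = 2264.8 m².
Σ(Sᵢαᵢ) = 893×0.78 + 3.1×0.58 + 680.9×0.02 + 680.9×0.04 + 6.9×0.32 = 741.400.
Mean coefficient ᾱ = A/S = 0.3274.
Eyring denominator: −S ln(1−ᾱ) = 898.230.
V = 29.1 × 23.4 × 8.6 = 5856.084 m³.
T = 0.161·V/[−S·ln(1−ᾱ)] = 0.161·5856.084/898.230 = 1.05 s.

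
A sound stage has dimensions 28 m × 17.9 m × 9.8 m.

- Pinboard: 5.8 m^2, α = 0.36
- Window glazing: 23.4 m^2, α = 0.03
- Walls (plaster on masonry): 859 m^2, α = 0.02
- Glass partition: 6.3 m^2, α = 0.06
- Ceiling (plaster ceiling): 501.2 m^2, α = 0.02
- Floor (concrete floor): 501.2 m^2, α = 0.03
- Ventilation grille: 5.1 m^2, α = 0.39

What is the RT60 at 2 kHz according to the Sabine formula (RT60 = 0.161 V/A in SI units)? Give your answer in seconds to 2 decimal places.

16.68 s

A = Σ Sᵢαᵢ = 5.8·0.36 + 23.4·0.03 + 859·0.02 + 6.3·0.06 + 501.2·0.02 + 501.2·0.03 + 5.1·0.39 = 47.397 sabins.
Room volume: 4911.76 m³.
T = 0.161 V/A = 0.161·4911.76/47.397 = 16.68 s.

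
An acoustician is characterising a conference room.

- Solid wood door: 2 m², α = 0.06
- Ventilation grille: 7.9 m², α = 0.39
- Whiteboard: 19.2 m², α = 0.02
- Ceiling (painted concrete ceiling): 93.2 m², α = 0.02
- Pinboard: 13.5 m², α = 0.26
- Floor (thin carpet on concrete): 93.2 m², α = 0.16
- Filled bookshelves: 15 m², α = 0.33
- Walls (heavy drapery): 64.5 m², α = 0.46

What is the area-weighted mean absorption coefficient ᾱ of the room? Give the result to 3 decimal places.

0.190

S = Σ Sᵢ = 2 + 7.9 + 19.2 + 93.2 + 13.5 + 93.2 + 15 + 64.5 = 308.5 m².
A = 2·0.06 + 7.9·0.39 + 19.2·0.02 + 93.2·0.02 + 13.5·0.26 + 93.2·0.16 + 15·0.33 + 64.5·0.46 = 58.491 sabins.
ᾱ = A/S = 0.190.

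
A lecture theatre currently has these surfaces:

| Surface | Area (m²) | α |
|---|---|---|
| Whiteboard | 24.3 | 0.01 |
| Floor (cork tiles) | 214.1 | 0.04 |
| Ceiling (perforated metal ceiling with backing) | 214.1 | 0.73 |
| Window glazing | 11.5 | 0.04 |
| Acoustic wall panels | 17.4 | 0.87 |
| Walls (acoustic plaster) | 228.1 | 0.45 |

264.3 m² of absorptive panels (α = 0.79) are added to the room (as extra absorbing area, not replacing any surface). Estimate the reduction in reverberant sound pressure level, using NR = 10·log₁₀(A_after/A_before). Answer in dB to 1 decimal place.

Equivalent absorption area: A_before = 24.3·0.01 + 214.1·0.04 + 214.1·0.73 + 11.5·0.04 + 17.4·0.87 + 228.1·0.45 = 283.343 m².
Added absorption = 264.3 × 0.79 = 208.797 sabins.
New total A_after = 492.140 sabins.
NR = 10·log₁₀(492.140/283.343) = 2.4 dB.

2.4 dB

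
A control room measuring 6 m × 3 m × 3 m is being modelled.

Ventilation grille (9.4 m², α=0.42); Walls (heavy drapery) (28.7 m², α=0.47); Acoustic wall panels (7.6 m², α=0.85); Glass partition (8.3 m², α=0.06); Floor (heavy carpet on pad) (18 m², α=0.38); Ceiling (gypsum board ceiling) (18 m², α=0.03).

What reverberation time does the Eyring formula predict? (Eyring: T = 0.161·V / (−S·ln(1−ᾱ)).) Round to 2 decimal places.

S = Σ Sᵢ = 90.0 m².
Absorption A = 9.4×0.42 + 28.7×0.47 + 7.6×0.85 + 8.3×0.06 + 18×0.38 + 18×0.03 = 31.775 sabins.
ᾱ = 31.775 / 90.0 = 0.3531.
−S·ln(1−ᾱ) = −90.0 × ln(1 − 0.3531) = 39.201.
V = 6 × 3 × 3 = 54 m³.
RT60 = 0.161 × 54 / 39.201 = 0.22 s.

0.22 sec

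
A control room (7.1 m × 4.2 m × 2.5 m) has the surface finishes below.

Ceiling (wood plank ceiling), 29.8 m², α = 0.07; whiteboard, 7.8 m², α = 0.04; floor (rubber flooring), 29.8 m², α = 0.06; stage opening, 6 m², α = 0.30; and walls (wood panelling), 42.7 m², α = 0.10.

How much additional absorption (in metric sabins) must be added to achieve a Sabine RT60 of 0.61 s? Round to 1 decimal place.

Total absorption A₁ = 29.8*0.07 + 7.8*0.04 + 29.8*0.06 + 6*0.30 + 42.7*0.10
  = 2.086 + 0.312 + 1.788 + 1.800 + 4.270 = 10.256 m² sabins.
For T = 0.61 s, need A₂ = 0.161·V/T = 0.161·74.55/0.61 = 19.676 sabins.
Additional absorption ΔA = 19.676 − 10.256 = 9.4 sabins.

9.4 sabins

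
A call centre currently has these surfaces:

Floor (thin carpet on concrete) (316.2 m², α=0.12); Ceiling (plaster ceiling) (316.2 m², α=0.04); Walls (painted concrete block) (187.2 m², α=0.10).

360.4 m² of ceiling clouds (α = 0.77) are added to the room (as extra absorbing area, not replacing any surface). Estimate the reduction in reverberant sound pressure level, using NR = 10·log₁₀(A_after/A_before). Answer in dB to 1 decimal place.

Summing Sᵢαᵢ: 37.944 + 12.648 + 18.720 → A_before = 69.312 sabins.
Treatment contributes 360.4·0.77 = 277.508 sabins.
New total A_after = 346.820 sabins.
Reduction = 10 log₁₀(A_after/A_before) = 10 log₁₀(5.0038) = 7.0 dB.

7.0 dB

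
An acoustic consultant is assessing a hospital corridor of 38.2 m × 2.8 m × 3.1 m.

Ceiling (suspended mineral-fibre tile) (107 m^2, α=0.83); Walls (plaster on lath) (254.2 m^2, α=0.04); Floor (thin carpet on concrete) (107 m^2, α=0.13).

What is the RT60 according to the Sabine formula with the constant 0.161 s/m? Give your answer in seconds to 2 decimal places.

0.47 s

Equivalent absorption area: A = 107×0.83 + 254.2×0.04 + 107×0.13 = 112.888 m^2.
V = 38.2·2.8·3.1 = 331.576 m³.
RT60 = 0.161 · V / A = 0.161 × 331.576 / 112.888 = 0.47 s.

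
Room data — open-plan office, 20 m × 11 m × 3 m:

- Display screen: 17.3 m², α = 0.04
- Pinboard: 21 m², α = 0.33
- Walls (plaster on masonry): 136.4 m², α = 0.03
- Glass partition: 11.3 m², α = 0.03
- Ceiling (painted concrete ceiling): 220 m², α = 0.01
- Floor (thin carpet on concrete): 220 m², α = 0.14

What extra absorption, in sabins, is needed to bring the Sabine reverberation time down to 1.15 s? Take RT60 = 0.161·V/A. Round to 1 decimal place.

47.3 sabins

A₁ = Σ Sᵢαᵢ = 17.3×0.04 + 21×0.33 + 136.4×0.03 + 11.3×0.03 + 220×0.01 + 220×0.14 = 45.053 sabins.
For T = 1.15 s, need A₂ = 0.161·V/T = 0.161·660/1.15 = 92.400 sabins.
Additional absorption ΔA = 92.400 − 45.053 = 47.3 sabins.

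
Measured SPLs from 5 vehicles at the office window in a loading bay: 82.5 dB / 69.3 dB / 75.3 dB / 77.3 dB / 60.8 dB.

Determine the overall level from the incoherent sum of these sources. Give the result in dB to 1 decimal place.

Σ 10^(Lᵢ/10) = 2.751e+08.
L_total = 10·log₁₀(2.751e+08) = 84.4 dB.

84.4 dB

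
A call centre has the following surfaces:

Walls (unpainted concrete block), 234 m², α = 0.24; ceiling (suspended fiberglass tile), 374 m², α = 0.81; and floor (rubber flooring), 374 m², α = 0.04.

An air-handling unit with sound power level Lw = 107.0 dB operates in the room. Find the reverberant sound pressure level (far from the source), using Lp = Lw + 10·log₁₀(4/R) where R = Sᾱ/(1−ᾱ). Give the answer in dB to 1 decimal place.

85.2 dB

Σ(Sᵢαᵢ) = 234·0.24 + 374·0.81 + 374·0.04 = 374.060; total area S = 982.0 m².
ᾱ = 374.060/982.0 = 0.3809; R = Sᾱ/(1−ᾱ) = 374.060/(1−0.3809) = 604.200 m².
Lp = 107.0 + 10·log₁₀(4/604.200) = 107.0 + (-21.79) = 85.2 dB.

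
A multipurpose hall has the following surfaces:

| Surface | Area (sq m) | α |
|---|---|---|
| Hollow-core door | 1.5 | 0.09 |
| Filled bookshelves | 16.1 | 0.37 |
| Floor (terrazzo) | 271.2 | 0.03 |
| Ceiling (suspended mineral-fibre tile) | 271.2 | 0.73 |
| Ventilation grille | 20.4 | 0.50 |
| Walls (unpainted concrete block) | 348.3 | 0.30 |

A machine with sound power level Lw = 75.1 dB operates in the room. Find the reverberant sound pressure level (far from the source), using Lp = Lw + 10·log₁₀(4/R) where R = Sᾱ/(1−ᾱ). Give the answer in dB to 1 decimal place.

Σ(Sᵢαᵢ) = 1.5×0.09 + 16.1×0.37 + 271.2×0.03 + 271.2×0.73 + 20.4×0.50 + 348.3×0.30 = 326.894; total area S = 928.7 sq m.
ᾱ = 0.3520, so room constant R = A/(1−ᾱ) = 504.466 sq m.
Lp = 75.1 + 10·log₁₀(4/504.466) = 75.1 + (-21.01) = 54.1 dB.

54.1 dB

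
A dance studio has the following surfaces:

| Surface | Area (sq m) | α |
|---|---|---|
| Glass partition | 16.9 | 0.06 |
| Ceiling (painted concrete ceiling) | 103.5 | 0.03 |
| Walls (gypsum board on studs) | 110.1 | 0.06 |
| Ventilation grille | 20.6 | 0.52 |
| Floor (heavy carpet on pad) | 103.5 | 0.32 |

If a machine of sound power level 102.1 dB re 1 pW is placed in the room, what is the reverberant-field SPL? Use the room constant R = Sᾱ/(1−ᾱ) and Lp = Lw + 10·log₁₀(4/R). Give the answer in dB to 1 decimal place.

Σ(Sᵢαᵢ) = 16.9·0.06 + 103.5·0.03 + 110.1·0.06 + 20.6·0.52 + 103.5·0.32 = 54.557; total area S = 354.6 sq m.
ᾱ = 0.1539, so room constant R = A/(1−ᾱ) = 64.481 sq m.
Lp = Lw + 10 log₁₀(4/R) = 102.1 -12.07 = 90.0 dB.

90.0 dB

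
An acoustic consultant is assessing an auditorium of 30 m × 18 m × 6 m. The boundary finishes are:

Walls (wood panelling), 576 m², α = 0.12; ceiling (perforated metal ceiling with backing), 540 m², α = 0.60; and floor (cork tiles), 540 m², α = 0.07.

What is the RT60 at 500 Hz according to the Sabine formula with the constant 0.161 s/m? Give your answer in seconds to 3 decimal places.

1.211 seconds

Summing Sᵢαᵢ: 69.120 + 324.000 + 37.800 → A = 430.920 sabins.
V = 30·18·6 = 3240 m³.
RT60 = 0.161 · V / A = 0.161 × 3240 / 430.920 = 1.211 s.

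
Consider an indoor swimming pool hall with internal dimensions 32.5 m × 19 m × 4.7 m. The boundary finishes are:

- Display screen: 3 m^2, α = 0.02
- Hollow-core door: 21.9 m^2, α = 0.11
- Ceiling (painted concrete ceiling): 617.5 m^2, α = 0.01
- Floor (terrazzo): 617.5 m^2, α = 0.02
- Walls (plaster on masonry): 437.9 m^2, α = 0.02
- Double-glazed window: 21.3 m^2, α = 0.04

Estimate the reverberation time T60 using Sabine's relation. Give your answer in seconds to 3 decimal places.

A = Σ Sᵢαᵢ = 3*0.02 + 21.9*0.11 + 617.5*0.01 + 617.5*0.02 + 437.9*0.02 + 21.3*0.04 = 30.604 sabins.
Volume V = 32.5 × 19 × 4.7 = 2902.25 m³.
T = 0.161 V/A = 0.161·2902.25/30.604 = 15.268 s.

15.268 s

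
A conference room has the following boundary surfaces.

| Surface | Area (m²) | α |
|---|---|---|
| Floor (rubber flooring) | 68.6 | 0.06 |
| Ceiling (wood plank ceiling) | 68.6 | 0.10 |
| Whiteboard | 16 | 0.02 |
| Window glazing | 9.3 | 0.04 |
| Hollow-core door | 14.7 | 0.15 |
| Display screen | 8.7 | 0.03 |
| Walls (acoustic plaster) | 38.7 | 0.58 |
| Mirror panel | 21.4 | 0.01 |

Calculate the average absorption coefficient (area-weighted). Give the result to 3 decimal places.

S = Σ Sᵢ = 68.6 + 68.6 + 16 + 9.3 + 14.7 + 8.7 + 38.7 + 21.4 = 246.0 m².
Σ(Sᵢαᵢ) = 68.6×0.06 + 68.6×0.10 + 16×0.02 + 9.3×0.04 + 14.7×0.15 + 8.7×0.03 + 38.7×0.58 + 21.4×0.01 = 36.794.
ᾱ = A/S = 0.150.

0.150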